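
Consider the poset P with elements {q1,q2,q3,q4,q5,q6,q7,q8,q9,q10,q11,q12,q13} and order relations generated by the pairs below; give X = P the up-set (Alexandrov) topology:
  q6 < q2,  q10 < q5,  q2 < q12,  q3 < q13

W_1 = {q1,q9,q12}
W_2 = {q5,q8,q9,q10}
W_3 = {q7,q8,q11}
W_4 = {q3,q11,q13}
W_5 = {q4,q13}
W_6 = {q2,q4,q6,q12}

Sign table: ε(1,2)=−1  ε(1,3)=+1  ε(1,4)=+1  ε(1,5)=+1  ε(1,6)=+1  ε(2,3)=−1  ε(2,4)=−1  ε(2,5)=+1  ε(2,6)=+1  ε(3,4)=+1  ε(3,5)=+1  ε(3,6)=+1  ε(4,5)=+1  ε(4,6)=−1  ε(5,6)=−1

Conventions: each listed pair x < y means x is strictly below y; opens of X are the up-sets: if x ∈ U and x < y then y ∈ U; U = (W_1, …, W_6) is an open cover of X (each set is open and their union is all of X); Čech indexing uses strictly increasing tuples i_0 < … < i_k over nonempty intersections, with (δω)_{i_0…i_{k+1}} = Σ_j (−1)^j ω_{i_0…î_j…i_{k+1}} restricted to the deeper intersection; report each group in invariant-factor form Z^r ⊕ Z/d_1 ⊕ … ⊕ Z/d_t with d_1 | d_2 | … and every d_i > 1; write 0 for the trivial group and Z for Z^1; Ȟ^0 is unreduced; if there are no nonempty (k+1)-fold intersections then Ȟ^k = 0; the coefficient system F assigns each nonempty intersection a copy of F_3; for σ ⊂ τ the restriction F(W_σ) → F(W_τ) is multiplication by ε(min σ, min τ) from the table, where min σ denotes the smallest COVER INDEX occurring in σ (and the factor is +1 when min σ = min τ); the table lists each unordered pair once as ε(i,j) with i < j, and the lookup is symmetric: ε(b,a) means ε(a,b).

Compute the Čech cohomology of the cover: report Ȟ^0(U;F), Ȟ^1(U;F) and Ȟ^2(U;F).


Ȟ^0 = 0,  Ȟ^1 = 0,  Ȟ^2 = 0

nerve of the cover:
  W12={q9} W16={q12} W23={q8} W34={q11} W45={q13} W56={q4}
C dims 6,6; δ0: rk_F3 6
Ȟ^0 = (6 − 6) − 0 = 0, so Ȟ^0 ≅ 0
Ȟ^1 = (6 − 0) − 6 = 0, so Ȟ^1 ≅ 0
Ȟ^2 = (0 − 0) − 0 = 0, so Ȟ^2 ≅ 0


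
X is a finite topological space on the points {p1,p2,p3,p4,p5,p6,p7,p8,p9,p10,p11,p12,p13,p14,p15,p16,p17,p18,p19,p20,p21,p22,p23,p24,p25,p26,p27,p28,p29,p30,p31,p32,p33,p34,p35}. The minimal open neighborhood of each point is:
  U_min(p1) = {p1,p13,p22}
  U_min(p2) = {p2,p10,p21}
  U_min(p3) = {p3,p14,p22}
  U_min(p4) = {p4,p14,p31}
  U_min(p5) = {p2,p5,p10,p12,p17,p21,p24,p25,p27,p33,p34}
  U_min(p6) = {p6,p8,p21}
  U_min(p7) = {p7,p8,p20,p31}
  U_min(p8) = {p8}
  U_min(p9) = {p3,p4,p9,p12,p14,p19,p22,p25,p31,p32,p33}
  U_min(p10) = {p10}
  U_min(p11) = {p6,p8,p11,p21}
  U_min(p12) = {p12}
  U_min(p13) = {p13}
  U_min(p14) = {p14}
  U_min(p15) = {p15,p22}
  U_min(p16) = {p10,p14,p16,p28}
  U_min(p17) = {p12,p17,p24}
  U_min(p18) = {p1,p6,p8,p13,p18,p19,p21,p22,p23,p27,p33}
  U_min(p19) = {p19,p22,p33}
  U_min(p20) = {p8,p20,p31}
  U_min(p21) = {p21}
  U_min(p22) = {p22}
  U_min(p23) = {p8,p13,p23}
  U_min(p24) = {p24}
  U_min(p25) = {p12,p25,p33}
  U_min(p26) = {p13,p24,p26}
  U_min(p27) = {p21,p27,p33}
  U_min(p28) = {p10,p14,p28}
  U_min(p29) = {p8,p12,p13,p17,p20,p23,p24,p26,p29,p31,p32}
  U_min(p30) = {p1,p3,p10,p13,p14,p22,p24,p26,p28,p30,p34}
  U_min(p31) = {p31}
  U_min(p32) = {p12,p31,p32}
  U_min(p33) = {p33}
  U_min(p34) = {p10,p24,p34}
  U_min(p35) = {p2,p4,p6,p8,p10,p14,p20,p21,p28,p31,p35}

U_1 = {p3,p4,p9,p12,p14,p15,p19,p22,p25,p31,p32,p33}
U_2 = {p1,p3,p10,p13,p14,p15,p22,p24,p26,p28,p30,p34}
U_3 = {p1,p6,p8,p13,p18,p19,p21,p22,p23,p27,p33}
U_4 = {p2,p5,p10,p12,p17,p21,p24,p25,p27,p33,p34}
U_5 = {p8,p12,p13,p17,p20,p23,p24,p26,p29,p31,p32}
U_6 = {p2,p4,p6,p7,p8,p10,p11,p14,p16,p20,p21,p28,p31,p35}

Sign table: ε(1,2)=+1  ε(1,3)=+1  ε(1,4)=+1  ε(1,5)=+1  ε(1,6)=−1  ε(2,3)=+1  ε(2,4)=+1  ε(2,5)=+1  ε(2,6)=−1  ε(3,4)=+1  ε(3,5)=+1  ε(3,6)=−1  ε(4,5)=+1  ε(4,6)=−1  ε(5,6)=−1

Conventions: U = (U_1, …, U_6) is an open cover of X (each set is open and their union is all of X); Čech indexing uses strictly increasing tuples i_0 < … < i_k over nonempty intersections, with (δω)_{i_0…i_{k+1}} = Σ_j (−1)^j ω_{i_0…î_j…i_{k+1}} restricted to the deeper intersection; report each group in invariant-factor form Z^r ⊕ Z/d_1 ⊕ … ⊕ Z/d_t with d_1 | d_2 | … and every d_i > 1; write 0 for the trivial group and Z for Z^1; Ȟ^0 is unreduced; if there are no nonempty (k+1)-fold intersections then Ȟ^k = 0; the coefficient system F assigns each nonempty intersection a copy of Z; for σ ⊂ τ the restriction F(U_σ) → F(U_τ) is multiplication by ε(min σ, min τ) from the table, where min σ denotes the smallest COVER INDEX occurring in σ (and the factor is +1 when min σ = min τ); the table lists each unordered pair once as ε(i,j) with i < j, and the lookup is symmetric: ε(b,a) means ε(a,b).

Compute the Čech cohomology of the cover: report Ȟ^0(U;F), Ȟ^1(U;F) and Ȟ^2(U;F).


cover nerve:
  U12={p3,p14,p15,p22} U13={p19,p22,p33} U14={p12,p25,p33} U15={p12,p31,p32} U16={p4,p14,p31} U23={p1,p13,p22} U24={p10,p24,p34} U25={p13,p24,p26} U26={p10,p14,p28} U34={p21,p27,p33} U35={p8,p13,p23} U36={p6,p8,p21} U45={p12,p17,p24} U46={p2,p10,p21} U56={p8,p20,p31}
  U123={p22} U126={p14} U134={p33} U145={p12} U156={p31} U235={p13} U245={p24} U246={p10} U346={p21} U356={p8}
C dims 6,15,10; δ0: rk 5, SNF 1^5; δ1: rk 10, SNF 1^9·2
Ȟ^0: (6−5)−0=1 ⇒ Z
Ȟ^1: (15−10)−5=0 ⇒ 0
Ȟ^2: (10−0)−10=0 plus torsion [2] ⇒ Z/2

Ȟ^0(U;F) ≅ Z, Ȟ^1(U;F) ≅ 0, Ȟ^2(U;F) ≅ Z/2


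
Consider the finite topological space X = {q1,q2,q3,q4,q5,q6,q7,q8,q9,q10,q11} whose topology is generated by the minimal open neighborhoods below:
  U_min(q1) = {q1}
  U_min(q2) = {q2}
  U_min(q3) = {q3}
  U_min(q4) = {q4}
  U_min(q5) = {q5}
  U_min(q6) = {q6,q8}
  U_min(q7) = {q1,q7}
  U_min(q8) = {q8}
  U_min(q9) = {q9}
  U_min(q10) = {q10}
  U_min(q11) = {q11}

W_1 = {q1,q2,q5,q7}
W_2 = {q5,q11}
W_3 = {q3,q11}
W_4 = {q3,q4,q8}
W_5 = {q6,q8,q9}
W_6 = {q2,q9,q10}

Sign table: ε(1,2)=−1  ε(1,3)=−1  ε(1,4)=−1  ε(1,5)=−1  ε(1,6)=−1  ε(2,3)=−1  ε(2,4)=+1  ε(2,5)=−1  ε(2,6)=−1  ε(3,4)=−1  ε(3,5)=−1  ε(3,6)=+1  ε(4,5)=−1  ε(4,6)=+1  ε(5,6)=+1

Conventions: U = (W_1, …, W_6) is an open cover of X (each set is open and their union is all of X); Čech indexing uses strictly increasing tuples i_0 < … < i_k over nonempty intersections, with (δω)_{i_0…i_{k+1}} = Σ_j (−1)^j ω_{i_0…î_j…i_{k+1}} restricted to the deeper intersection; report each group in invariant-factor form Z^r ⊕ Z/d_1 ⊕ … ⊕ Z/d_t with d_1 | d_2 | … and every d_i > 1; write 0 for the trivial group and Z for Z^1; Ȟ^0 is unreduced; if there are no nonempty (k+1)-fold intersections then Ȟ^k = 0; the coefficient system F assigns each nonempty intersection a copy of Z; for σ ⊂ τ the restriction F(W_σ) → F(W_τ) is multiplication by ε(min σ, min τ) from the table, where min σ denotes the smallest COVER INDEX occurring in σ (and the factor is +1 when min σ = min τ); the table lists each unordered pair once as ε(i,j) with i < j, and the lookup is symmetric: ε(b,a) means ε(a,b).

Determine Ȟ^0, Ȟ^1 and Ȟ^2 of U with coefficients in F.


Ȟ^0 ≅ 0,  Ȟ^1 ≅ Z/2,  Ȟ^2 ≅ 0

cover nerve:
  W12={q5} W16={q2} W23={q11} W34={q3} W45={q8} W56={q9}
C dims 6,6; δ0: rk 6, SNF 1^5·2
Ȟ^0: (6−6)−0=0 ⇒ 0
Ȟ^1: (6−0)−6=0 plus torsion [2] ⇒ Z/2
Ȟ^2: (0−0)−0=0 ⇒ 0


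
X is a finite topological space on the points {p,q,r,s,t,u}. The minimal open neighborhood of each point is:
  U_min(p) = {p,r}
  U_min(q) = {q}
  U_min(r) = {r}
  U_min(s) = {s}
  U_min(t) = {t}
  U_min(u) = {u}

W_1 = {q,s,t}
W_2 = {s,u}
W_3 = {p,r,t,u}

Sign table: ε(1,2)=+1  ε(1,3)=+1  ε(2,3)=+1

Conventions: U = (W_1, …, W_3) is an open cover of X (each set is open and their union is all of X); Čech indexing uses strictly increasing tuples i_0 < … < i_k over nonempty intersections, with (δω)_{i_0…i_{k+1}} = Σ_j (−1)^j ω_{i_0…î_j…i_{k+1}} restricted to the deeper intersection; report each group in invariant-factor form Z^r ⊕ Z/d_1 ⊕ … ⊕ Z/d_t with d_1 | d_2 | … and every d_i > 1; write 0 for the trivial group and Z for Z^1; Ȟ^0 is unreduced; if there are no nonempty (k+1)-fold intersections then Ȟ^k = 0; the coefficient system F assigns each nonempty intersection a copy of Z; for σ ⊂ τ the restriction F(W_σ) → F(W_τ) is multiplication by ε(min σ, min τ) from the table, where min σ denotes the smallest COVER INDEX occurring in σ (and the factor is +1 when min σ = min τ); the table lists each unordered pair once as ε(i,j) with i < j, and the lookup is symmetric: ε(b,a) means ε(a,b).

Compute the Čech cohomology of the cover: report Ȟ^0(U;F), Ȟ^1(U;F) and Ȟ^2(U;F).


Ȟ^0 = Z, Ȟ^1 = Z, Ȟ^2 = 0

cover nerve:
  W12={s} W13={t} W23={u}
C dims 3,3; δ0: rk 2, SNF 1^2
Ȟ^0: (3−2)−0=1 ⇒ Z
Ȟ^1: (3−0)−2=1 ⇒ Z
Ȟ^2: (0−0)−0=0 ⇒ 0


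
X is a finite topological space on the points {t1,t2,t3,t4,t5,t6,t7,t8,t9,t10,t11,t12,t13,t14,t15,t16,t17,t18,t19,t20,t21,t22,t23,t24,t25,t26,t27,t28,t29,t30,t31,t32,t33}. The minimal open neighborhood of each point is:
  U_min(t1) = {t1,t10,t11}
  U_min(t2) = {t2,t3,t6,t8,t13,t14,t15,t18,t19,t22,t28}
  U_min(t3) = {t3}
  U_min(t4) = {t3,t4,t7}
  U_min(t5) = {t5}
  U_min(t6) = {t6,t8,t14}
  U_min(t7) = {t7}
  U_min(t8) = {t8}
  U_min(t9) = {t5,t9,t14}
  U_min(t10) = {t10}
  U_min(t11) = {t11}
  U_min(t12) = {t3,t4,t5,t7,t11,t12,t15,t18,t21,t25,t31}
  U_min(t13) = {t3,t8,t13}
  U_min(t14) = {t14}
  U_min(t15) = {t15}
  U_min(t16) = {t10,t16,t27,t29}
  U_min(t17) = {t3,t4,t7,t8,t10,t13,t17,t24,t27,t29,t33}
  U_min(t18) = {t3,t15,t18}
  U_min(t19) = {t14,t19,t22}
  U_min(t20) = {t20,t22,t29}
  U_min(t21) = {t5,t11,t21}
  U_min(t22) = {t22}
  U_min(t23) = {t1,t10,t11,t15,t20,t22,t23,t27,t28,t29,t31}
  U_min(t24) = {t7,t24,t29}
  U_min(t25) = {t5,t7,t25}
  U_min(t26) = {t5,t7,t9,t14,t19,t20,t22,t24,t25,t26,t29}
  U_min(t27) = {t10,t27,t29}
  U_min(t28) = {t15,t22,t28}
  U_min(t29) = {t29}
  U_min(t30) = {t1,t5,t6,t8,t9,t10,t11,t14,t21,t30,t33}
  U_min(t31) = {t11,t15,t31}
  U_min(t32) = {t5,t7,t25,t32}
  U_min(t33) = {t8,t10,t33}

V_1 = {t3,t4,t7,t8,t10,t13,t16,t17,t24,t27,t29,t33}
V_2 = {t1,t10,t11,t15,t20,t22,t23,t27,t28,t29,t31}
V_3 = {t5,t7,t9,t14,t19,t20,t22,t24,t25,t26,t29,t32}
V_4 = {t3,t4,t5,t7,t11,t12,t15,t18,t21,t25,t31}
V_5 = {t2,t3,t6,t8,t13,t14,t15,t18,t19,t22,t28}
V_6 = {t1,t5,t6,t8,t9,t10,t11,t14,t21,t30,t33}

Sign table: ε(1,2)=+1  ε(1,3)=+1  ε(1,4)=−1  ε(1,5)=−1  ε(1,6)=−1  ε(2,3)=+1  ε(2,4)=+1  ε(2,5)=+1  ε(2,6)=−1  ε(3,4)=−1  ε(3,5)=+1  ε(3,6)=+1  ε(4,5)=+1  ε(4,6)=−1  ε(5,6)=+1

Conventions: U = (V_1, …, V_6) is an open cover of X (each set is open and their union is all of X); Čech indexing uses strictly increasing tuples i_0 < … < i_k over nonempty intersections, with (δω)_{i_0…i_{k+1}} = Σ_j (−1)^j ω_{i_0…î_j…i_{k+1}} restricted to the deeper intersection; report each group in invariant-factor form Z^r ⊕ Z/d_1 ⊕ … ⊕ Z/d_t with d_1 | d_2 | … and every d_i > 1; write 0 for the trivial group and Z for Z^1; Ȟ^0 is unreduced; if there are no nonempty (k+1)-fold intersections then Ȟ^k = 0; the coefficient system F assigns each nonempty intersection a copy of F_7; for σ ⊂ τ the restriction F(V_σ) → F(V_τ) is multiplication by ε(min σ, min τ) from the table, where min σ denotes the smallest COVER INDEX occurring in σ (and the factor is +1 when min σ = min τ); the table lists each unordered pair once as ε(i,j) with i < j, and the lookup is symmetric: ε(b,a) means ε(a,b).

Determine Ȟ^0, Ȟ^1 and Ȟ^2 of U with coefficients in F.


nerve simplices:
  V12={t10,t27,t29} V13={t7,t24,t29} V14={t3,t4,t7} V15={t3,t8,t13} V16={t8,t10,t33} V23={t20,t22,t29} V24={t11,t15,t31} V25={t15,t22,t28} V26={t1,t10,t11} V34={t5,t7,t25} V35={t14,t19,t22} V36={t5,t9,t14} V45={t3,t15,t18} V46={t5,t11,t21} V56={t6,t8,t14}
  V123={t29} V126={t10} V134={t7} V145={t3} V156={t8} V235={t22} V245={t15} V246={t11} V346={t5} V356={t14}
C dims 6,15,10; δ0: rk_F7 6; δ1: rk_F7 9
degree 0: 6−6−0 = 0 → Ȟ^0 ≅ 0
degree 1: 15−9−6 = 0 → Ȟ^1 ≅ 0
degree 2: 10−0−9 = 1 → Ȟ^2 ≅ Z/7

Ȟ^0 = 0; Ȟ^1 = 0; Ȟ^2 = Z/7


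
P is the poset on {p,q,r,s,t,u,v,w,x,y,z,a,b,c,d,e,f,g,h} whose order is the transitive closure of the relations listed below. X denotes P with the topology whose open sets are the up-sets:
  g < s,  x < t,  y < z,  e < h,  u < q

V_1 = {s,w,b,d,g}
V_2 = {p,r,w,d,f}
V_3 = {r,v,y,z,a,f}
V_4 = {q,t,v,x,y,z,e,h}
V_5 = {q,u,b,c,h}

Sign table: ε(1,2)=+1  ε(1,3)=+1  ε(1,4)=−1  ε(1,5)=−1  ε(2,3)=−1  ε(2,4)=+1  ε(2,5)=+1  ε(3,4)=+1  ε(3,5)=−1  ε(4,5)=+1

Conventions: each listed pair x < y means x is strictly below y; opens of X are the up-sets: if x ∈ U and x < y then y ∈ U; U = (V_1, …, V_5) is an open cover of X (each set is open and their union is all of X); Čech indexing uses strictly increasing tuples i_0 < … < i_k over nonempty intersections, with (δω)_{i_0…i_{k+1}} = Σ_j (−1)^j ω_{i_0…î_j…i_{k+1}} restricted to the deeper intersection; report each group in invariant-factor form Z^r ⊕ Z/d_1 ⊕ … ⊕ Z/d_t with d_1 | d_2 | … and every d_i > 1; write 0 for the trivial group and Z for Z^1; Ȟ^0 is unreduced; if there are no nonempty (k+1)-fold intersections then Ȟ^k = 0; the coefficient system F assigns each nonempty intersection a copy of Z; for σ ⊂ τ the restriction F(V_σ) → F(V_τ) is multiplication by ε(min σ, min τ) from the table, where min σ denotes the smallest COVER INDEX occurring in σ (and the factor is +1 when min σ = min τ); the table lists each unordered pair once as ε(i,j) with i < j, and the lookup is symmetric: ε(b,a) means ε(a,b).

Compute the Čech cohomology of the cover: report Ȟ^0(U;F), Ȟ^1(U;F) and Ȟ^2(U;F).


intersection data:
  V12={w,d} V15={b} V23={r,f} V34={v,y,z} V45={q,h}
C dims 5,5; δ0: rk 4, SNF 1^4
Ȟ^0 = (5 − 4) − 0 = 1, so Ȟ^0 ≅ Z
Ȟ^1 = (5 − 0) − 4 = 1, so Ȟ^1 ≅ Z
Ȟ^2 = (0 − 0) − 0 = 0, so Ȟ^2 ≅ 0

Ȟ^0(U;F) ≅ Z, Ȟ^1(U;F) ≅ Z, Ȟ^2(U;F) ≅ 0


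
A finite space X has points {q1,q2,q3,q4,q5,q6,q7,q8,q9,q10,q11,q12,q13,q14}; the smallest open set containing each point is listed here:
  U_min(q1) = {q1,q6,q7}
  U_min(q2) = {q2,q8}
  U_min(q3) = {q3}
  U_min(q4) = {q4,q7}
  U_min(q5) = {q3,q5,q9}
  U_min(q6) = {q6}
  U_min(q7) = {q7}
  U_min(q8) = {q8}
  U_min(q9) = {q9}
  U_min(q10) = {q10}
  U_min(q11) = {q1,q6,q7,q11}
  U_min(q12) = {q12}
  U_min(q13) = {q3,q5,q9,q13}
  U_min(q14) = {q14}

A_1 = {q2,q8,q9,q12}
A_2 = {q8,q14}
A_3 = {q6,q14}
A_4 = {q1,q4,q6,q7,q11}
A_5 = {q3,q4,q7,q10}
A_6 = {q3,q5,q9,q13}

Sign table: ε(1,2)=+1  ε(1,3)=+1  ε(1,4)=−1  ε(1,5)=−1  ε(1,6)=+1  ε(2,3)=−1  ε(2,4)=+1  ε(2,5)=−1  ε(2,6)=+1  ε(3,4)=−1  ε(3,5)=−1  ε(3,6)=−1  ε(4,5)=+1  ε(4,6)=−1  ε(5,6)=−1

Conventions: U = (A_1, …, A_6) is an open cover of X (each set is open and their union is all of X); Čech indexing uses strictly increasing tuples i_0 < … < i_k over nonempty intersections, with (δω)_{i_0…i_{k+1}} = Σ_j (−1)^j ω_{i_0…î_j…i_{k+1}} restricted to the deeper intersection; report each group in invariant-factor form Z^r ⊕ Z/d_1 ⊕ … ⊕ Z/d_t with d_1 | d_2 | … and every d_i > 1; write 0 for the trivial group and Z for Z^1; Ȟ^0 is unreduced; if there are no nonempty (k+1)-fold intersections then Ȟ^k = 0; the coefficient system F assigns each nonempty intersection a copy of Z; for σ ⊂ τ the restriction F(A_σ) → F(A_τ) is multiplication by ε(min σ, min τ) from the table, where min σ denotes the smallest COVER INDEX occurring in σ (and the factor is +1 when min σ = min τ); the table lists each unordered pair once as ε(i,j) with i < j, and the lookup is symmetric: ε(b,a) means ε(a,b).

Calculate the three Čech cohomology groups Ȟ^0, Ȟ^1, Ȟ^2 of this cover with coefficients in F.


nerve of the cover:
  A12={q8} A16={q9} A23={q14} A34={q6} A45={q4,q7} A56={q3}
C dims 6,6; δ0: rk 6, SNF 1^5·2
Ȟ^0 = (6 − 6) − 0 = 0, so Ȟ^0 ≅ 0
Ȟ^1 = (6 − 0) − 6 = 0 plus torsion [2], so Ȟ^1 ≅ Z/2
Ȟ^2 = (0 − 0) − 0 = 0, so Ȟ^2 ≅ 0

Ȟ^0(U;F) ≅ 0; Ȟ^1(U;F) ≅ Z/2; Ȟ^2(U;F) ≅ 0


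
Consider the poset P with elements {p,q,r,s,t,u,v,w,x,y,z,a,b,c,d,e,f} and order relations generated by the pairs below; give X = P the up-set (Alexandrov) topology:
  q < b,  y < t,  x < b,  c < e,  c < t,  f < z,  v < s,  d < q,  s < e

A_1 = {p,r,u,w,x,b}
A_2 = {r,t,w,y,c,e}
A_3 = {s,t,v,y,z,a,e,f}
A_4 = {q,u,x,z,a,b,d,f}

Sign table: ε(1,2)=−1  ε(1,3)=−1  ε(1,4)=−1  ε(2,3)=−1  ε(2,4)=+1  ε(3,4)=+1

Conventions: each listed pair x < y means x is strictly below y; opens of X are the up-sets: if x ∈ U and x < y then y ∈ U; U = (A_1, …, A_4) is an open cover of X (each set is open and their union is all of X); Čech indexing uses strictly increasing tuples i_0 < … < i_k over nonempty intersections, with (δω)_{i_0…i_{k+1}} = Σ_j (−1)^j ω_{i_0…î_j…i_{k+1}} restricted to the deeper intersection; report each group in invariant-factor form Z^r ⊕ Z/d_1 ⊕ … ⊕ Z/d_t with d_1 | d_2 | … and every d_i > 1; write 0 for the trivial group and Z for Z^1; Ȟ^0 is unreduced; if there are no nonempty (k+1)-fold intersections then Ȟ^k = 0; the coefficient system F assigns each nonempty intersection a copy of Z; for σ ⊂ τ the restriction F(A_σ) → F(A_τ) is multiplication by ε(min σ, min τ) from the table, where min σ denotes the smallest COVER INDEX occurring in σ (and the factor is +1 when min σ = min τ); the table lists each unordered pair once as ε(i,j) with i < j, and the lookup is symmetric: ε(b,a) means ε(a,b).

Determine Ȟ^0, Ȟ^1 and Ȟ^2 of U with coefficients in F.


nerve of the cover:
  A12={r,w} A14={u,x,b} A23={t,y,e} A34={z,a,f}
C dims 4,4; δ0: rk 4, SNF 1^3·2
Ȟ^0 = (4 − 4) − 0 = 0, so Ȟ^0 ≅ 0
Ȟ^1 = (4 − 0) − 4 = 0 plus torsion [2], so Ȟ^1 ≅ Z/2
Ȟ^2 = (0 − 0) − 0 = 0, so Ȟ^2 ≅ 0

Ȟ^0 = 0, Ȟ^1 = Z/2, Ȟ^2 = 0


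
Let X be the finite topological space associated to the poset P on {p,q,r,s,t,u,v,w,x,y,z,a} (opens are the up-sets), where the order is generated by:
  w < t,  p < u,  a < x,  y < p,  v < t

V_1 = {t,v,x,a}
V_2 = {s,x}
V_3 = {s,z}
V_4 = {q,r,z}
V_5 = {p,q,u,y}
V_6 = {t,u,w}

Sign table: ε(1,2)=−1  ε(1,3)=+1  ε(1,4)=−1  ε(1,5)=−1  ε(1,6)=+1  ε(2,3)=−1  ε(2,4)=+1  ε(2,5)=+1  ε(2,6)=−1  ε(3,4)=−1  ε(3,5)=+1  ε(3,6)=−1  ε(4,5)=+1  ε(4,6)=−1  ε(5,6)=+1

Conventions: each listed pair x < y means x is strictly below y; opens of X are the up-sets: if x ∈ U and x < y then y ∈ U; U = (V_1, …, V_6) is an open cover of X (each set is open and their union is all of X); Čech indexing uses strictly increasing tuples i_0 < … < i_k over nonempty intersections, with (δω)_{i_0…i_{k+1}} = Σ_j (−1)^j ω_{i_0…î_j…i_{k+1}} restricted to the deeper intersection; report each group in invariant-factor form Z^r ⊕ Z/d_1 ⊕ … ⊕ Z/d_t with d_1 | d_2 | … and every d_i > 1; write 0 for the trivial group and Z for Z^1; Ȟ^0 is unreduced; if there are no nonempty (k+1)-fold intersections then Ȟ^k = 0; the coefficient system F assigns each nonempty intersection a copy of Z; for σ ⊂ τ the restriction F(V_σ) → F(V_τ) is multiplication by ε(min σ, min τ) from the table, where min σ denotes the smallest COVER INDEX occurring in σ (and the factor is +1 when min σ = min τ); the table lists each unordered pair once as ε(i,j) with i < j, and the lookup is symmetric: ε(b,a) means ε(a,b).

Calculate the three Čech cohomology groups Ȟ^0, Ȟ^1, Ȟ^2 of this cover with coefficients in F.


nerve simplices:
  V12={x} V16={t} V23={s} V34={z} V45={q} V56={u}
C dims 6,6; δ0: rk 6, SNF 1^5·2
degree 0: 6−6−0 = 0 → Ȟ^0 ≅ 0
degree 1: 6−0−6 = 0 plus torsion [2] → Ȟ^1 ≅ Z/2
degree 2: 0−0−0 = 0 → Ȟ^2 ≅ 0

Ȟ^0 ≅ 0, Ȟ^1 ≅ Z/2 and Ȟ^2 ≅ 0


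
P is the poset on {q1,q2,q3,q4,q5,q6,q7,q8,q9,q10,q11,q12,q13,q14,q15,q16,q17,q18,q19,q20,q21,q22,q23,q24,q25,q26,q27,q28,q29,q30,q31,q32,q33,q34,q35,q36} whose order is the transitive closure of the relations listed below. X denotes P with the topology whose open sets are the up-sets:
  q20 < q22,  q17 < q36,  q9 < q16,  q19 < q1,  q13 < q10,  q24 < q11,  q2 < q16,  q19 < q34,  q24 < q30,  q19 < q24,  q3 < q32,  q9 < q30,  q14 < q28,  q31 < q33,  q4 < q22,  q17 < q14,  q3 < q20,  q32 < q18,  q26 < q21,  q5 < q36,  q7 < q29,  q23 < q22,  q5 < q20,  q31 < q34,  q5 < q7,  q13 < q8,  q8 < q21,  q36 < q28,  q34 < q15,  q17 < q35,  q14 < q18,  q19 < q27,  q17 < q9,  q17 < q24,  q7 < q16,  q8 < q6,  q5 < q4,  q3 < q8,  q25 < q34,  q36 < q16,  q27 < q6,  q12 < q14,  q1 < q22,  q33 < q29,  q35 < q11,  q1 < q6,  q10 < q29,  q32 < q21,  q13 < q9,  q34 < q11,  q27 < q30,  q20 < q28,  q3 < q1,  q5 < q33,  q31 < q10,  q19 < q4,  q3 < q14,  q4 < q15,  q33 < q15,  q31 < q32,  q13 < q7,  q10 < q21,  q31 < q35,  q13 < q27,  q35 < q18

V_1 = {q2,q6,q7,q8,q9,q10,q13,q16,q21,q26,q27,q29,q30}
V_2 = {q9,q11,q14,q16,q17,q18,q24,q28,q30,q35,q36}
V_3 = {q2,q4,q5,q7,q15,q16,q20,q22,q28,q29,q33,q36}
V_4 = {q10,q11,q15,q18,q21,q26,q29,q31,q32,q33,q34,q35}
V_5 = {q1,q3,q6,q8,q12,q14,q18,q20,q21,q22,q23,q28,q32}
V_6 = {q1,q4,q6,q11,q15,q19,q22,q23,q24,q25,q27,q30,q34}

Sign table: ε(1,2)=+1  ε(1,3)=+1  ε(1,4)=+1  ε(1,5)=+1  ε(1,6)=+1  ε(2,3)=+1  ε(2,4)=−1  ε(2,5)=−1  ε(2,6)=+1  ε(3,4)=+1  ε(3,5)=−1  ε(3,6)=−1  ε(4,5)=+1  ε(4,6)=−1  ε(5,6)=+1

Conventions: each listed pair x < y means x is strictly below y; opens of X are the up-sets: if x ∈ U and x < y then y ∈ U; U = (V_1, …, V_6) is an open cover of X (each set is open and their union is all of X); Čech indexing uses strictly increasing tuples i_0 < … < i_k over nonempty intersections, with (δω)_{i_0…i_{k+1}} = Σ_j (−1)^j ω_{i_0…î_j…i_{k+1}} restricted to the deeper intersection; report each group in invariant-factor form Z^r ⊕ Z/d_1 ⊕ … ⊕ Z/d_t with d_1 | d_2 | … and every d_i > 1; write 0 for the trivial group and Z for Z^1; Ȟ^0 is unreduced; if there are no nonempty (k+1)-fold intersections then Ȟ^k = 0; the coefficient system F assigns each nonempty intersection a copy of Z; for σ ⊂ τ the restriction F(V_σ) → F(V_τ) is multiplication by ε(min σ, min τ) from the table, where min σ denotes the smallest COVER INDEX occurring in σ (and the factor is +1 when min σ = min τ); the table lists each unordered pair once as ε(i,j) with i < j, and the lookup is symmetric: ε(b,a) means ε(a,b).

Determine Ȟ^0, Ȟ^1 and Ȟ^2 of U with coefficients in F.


Ȟ^0 ≅ 0,  Ȟ^1 ≅ Z/2,  Ȟ^2 ≅ Z

nerve of the cover:
  V12={q9,q16,q30} V13={q2,q7,q16,q29} V14={q10,q21,q26,q29} V15={q6,q8,q21} V16={q6,q27,q30} V23={q16,q28,q36} V24={q11,q18,q35} V25={q14,q18,q28} V26={q11,q24,q30} V34={q15,q29,q33} V35={q20,q22,q28} V36={q4,q15,q22} V45={q18,q21,q32} V46={q11,q15,q34} V56={q1,q6,q22,q23}
  V123={q16} V126={q30} V134={q29} V145={q21} V156={q6} V235={q28} V245={q18} V246={q11} V346={q15} V356={q22}
C dims 6,15,10; δ0: rk 6, SNF 1^5·2; δ1: rk 9, SNF 1^9
Ȟ^0 = (6 − 6) − 0 = 0, so Ȟ^0 ≅ 0
Ȟ^1 = (15 − 9) − 6 = 0 plus torsion [2], so Ȟ^1 ≅ Z/2
Ȟ^2 = (10 − 0) − 9 = 1, so Ȟ^2 ≅ Z


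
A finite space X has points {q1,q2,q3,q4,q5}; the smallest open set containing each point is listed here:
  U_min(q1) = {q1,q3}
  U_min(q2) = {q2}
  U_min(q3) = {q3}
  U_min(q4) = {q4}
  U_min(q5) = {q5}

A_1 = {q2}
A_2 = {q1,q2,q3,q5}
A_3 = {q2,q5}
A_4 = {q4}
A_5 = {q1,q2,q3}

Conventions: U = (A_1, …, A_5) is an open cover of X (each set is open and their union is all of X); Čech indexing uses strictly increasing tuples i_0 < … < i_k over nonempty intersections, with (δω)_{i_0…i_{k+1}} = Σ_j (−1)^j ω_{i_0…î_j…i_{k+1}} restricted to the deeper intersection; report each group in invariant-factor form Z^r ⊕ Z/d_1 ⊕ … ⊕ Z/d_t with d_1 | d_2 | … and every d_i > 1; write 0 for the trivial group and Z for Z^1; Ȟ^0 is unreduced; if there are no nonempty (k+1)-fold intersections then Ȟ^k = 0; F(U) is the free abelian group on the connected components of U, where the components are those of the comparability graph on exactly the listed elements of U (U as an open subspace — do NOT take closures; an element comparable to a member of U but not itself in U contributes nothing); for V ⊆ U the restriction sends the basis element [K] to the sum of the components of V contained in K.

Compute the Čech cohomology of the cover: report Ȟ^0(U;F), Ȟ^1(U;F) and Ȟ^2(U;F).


Ȟ^0 = Z^4; Ȟ^1 = 0; Ȟ^2 = 0

nonempty overlaps:
  A12={q2} A13={q2} A15={q2} A23={q2,q5} A25={q1,q2,q3} A35={q2}
  A123={q2} A125={q2} A135={q2} A235={q2}
  A1235={q2}
components per intersection:
  A1: {q2}
  A2: {q1,q3} {q2} {q5}
  A3: {q2} {q5}
  A4: {q4}
  A5: {q1,q3} {q2}
  A12: {q2}
  A13: {q2}
  A15: {q2}
  A23: {q2} {q5}
  A25: {q1,q3} {q2}
  A35: {q2}
  A123: {q2}
  A125: {q2}
  A135: {q2}
  A235: {q2}
  A1235: {q2}
C dims 9,8,4,1; δ0: rk 5, SNF 1^5; δ1: rk 3, SNF 1^3; δ2: rk 1, SNF 1^1
degree 0: 9−5−0 = 4 → Ȟ^0 ≅ Z^4
degree 1: 8−3−5 = 0 → Ȟ^1 ≅ 0
degree 2: 4−1−3 = 0 → Ȟ^2 ≅ 0


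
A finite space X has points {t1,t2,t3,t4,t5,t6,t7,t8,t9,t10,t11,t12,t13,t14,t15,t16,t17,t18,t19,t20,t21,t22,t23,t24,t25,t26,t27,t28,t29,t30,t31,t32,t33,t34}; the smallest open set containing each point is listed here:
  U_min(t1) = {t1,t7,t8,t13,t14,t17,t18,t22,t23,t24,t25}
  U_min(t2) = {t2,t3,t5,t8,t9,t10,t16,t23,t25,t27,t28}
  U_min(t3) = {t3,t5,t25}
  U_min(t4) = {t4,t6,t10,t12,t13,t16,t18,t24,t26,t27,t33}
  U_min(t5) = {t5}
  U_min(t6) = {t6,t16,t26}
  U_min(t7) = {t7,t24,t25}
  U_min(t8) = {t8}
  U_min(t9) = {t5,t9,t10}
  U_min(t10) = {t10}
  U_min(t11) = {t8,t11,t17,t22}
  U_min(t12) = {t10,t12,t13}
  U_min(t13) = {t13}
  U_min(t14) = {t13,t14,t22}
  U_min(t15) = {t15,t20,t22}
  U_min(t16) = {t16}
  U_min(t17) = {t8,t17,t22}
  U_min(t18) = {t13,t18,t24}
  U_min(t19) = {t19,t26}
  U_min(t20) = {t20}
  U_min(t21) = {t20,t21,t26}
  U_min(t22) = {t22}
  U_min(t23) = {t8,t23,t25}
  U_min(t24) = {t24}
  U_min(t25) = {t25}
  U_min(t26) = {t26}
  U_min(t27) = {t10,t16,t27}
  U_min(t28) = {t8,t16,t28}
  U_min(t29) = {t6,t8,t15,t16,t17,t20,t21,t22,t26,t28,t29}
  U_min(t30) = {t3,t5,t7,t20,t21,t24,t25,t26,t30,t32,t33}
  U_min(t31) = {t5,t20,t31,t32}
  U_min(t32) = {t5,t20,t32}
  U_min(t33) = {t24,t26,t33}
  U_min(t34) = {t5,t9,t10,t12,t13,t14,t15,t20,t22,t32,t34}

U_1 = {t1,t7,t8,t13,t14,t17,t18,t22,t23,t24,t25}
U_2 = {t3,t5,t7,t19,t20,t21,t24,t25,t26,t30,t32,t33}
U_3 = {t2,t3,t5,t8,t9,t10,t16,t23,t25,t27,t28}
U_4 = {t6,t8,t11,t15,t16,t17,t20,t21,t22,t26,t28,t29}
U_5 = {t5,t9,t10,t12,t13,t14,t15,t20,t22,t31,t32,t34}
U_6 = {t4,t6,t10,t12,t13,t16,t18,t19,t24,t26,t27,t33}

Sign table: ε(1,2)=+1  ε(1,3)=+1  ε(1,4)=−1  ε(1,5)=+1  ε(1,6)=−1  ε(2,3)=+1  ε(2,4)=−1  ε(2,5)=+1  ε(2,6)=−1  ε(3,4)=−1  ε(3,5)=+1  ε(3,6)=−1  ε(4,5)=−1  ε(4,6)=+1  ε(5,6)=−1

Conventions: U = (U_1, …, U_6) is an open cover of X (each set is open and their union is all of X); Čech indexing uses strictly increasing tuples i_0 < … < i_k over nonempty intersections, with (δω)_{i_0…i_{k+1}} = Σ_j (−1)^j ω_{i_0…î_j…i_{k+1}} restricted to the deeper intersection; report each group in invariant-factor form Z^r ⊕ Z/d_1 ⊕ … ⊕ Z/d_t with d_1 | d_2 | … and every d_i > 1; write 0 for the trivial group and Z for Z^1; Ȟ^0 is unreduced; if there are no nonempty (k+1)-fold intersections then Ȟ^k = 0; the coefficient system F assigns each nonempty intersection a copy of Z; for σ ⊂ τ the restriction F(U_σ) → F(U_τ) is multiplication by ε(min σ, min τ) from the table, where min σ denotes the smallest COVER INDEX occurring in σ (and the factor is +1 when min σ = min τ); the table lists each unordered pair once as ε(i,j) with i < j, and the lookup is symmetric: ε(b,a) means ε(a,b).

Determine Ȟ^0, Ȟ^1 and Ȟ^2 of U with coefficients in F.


intersection data:
  U12={t7,t24,t25} U13={t8,t23,t25} U14={t8,t17,t22} U15={t13,t14,t22} U16={t13,t18,t24} U23={t3,t5,t25} U24={t20,t21,t26} U25={t5,t20,t32} U26={t19,t24,t26,t33} U34={t8,t16,t28} U35={t5,t9,t10} U36={t10,t16,t27} U45={t15,t20,t22} U46={t6,t16,t26} U56={t10,t12,t13}
  U123={t25} U126={t24} U134={t8} U145={t22} U156={t13} U235={t5} U245={t20} U246={t26} U346={t16} U356={t10}
C dims 6,15,10; δ0: rk 5, SNF 1^5; δ1: rk 10, SNF 1^9·2
Ȟ^0 = (6 − 5) − 0 = 1, so Ȟ^0 ≅ Z
Ȟ^1 = (15 − 10) − 5 = 0, so Ȟ^1 ≅ 0
Ȟ^2 = (10 − 0) − 10 = 0 plus torsion [2], so Ȟ^2 ≅ Z/2

Ȟ^0 ≅ Z, Ȟ^1 ≅ 0 and Ȟ^2 ≅ Z/2


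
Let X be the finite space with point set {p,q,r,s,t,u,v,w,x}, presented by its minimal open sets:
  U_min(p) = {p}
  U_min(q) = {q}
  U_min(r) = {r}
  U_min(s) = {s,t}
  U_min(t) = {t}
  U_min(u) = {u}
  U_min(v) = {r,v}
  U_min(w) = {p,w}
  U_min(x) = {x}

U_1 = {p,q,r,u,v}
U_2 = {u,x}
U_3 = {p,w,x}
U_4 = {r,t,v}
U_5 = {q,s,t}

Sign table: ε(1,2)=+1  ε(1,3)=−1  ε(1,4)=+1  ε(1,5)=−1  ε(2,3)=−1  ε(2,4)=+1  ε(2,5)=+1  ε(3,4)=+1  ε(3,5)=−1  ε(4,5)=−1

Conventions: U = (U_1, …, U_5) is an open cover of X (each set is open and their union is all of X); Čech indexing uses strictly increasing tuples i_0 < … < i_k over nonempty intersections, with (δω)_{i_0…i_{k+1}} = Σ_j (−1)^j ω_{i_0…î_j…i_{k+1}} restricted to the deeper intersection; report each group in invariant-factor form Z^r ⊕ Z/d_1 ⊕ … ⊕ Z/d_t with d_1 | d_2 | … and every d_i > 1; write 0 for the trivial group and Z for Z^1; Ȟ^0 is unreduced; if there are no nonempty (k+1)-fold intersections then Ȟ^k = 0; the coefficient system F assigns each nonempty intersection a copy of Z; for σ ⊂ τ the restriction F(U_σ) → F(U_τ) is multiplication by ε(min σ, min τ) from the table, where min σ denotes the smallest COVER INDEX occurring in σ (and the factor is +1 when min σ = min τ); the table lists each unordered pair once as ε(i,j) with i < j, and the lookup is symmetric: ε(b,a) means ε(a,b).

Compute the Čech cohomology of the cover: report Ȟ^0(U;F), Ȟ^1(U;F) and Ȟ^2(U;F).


Ȟ^0 = Z,  Ȟ^1 = Z^2,  Ȟ^2 = 0

nerve simplices:
  U12={u} U13={p} U14={r,v} U15={q} U23={x} U45={t}
C dims 5,6; δ0: rk 4, SNF 1^4
degree 0: 5−4−0 = 1 → Ȟ^0 ≅ Z
degree 1: 6−0−4 = 2 → Ȟ^1 ≅ Z^2
degree 2: 0−0−0 = 0 → Ȟ^2 ≅ 0


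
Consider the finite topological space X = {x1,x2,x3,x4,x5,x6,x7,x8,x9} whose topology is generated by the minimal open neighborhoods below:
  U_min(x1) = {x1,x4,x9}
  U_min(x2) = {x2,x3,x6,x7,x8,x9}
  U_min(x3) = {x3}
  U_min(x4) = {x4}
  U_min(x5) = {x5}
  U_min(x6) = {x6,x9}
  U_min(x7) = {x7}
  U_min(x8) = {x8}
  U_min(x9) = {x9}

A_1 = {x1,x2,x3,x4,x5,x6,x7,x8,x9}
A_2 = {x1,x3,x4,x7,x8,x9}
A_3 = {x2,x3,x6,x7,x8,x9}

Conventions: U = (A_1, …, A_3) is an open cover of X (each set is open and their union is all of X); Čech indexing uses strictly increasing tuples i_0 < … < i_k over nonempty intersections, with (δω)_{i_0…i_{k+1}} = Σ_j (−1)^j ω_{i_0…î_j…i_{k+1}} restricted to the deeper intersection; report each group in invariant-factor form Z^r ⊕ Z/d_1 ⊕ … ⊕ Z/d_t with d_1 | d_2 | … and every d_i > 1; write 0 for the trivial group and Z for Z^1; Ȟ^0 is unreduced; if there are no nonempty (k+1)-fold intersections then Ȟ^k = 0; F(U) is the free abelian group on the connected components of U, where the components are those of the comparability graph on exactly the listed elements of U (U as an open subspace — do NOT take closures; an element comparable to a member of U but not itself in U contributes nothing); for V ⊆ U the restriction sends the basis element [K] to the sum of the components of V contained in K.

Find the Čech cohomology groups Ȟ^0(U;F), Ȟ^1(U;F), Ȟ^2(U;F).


Ȟ^0 = Z^2; Ȟ^1 = 0; Ȟ^2 = 0

intersection data:
  A12={x1,x3,x4,x7,x8,x9} A13={x2,x3,x6,x7,x8,x9} A23={x3,x7,x8,x9}
  A123={x3,x7,x8,x9}
components per intersection:
  A1: {x1,x2,x3,x4,x6,x7,x8,x9} {x5}
  A2: {x1,x4,x9} {x3} {x7} {x8}
  A3: {x2,x3,x6,x7,x8,x9}
  A12: {x1,x4,x9} {x3} {x7} {x8}
  A13: {x2,x3,x6,x7,x8,x9}
  A23: {x3} {x7} {x8} {x9}
  A123: {x3} {x7} {x8} {x9}
C dims 7,9,4; δ0: rk 5, SNF 1^5; δ1: rk 4, SNF 1^4
Ȟ^0 = (7 − 5) − 0 = 2, so Ȟ^0 ≅ Z^2
Ȟ^1 = (9 − 4) − 5 = 0, so Ȟ^1 ≅ 0
Ȟ^2 = (4 − 0) − 4 = 0, so Ȟ^2 ≅ 0


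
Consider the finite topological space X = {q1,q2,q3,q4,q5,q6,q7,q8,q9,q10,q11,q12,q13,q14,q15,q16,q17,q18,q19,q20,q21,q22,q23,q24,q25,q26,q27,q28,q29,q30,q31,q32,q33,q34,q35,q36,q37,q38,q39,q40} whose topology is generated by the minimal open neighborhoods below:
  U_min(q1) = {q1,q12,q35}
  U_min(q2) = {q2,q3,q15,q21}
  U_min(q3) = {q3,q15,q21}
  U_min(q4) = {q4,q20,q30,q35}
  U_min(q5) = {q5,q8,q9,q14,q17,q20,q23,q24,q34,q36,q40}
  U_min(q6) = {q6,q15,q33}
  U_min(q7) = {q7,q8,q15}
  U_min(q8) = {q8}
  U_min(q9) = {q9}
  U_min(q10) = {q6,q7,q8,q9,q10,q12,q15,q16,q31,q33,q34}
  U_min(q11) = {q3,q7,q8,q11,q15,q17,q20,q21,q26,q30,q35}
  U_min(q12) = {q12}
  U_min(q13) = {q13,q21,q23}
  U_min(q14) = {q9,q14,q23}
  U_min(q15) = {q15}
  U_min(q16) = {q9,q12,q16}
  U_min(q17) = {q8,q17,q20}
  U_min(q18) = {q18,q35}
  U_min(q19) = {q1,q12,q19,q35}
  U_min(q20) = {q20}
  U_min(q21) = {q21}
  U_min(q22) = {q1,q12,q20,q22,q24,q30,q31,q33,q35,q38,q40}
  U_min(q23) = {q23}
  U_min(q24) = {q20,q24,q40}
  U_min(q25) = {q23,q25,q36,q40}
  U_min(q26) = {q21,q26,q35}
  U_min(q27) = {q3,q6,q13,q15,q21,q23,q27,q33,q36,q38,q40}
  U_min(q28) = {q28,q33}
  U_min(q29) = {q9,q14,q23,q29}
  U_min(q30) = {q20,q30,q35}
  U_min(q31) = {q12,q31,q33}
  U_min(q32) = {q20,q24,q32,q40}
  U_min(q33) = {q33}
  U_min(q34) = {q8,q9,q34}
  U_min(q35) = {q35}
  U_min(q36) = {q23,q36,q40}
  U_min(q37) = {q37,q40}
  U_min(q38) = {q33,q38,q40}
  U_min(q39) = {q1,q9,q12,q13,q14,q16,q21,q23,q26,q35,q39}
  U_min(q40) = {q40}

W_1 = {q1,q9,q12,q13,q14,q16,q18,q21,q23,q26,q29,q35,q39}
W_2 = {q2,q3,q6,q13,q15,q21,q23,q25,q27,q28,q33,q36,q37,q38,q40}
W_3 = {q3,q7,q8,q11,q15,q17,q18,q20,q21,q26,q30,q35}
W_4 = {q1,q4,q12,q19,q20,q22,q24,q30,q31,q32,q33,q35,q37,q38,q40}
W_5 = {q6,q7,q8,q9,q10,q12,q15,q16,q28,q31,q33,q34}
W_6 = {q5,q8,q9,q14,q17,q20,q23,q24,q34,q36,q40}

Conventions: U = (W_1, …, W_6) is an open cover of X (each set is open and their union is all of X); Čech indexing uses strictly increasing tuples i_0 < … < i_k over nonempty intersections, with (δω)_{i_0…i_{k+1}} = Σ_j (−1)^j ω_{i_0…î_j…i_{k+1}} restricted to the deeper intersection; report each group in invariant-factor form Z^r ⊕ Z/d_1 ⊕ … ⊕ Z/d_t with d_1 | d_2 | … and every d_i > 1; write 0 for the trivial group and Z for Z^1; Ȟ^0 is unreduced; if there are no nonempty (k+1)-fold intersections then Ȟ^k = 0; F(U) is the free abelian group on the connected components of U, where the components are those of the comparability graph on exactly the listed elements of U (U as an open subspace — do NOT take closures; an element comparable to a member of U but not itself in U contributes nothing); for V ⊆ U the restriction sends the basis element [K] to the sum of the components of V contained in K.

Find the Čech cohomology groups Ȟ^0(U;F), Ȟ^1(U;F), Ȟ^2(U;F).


nerve simplices:
  W12={q13,q21,q23} W13={q18,q21,q26,q35} W14={q1,q12,q35} W15={q9,q12,q16} W16={q9,q14,q23} W23={q3,q15,q21} W24={q33,q37,q38,q40} W25={q6,q15,q28,q33} W26={q23,q36,q40} W34={q20,q30,q35} W35={q7,q8,q15} W36={q8,q17,q20} W45={q12,q31,q33} W46={q20,q24,q40} W56={q8,q9,q34}
  W123={q21} W126={q23} W134={q35} W145={q12} W156={q9} W235={q15} W245={q33} W246={q40} W346={q20} W356={q8}
components per intersection:
  W1: {q1,q9,q12,q13,q14,q16,q18,q21,q23,q26,q29,q35,q39}
  W2: {q2,q3,q6,q13,q15,q21,q23,q25,q27,q28,q33,q36,q37,q38,q40}
  W3: {q3,q7,q8,q11,q15,q17,q18,q20,q21,q26,q30,q35}
  W4: {q1,q4,q12,q19,q20,q22,q24,q30,q31,q32,q33,q35,q37,q38,q40}
  W5: {q6,q7,q8,q9,q10,q12,q15,q16,q28,q31,q33,q34}
  W6: {q5,q8,q9,q14,q17,q20,q23,q24,q34,q36,q40}
  W12: {q13,q21,q23}
  W13: {q18,q21,q26,q35}
  W14: {q1,q12,q35}
  W15: {q9,q12,q16}
  W16: {q9,q14,q23}
  W23: {q3,q15,q21}
  W24: {q33,q37,q38,q40}
  W25: {q6,q15,q28,q33}
  W26: {q23,q36,q40}
  W34: {q20,q30,q35}
  W35: {q7,q8,q15}
  W36: {q8,q17,q20}
  W45: {q12,q31,q33}
  W46: {q20,q24,q40}
  W56: {q8,q9,q34}
  W123: {q21}
  W126: {q23}
  W134: {q35}
  W145: {q12}
  W156: {q9}
  W235: {q15}
  W245: {q33}
  W246: {q40}
  W346: {q20}
  W356: {q8}
C dims 6,15,10; δ0: rk 5, SNF 1^5; δ1: rk 10, SNF 1^9·2
degree 0: 6−5−0 = 1 → Ȟ^0 ≅ Z
degree 1: 15−10−5 = 0 → Ȟ^1 ≅ 0
degree 2: 10−0−10 = 0 plus torsion [2] → Ȟ^2 ≅ Z/2

Ȟ^0 ≅ Z, Ȟ^1 ≅ 0 and Ȟ^2 ≅ Z/2


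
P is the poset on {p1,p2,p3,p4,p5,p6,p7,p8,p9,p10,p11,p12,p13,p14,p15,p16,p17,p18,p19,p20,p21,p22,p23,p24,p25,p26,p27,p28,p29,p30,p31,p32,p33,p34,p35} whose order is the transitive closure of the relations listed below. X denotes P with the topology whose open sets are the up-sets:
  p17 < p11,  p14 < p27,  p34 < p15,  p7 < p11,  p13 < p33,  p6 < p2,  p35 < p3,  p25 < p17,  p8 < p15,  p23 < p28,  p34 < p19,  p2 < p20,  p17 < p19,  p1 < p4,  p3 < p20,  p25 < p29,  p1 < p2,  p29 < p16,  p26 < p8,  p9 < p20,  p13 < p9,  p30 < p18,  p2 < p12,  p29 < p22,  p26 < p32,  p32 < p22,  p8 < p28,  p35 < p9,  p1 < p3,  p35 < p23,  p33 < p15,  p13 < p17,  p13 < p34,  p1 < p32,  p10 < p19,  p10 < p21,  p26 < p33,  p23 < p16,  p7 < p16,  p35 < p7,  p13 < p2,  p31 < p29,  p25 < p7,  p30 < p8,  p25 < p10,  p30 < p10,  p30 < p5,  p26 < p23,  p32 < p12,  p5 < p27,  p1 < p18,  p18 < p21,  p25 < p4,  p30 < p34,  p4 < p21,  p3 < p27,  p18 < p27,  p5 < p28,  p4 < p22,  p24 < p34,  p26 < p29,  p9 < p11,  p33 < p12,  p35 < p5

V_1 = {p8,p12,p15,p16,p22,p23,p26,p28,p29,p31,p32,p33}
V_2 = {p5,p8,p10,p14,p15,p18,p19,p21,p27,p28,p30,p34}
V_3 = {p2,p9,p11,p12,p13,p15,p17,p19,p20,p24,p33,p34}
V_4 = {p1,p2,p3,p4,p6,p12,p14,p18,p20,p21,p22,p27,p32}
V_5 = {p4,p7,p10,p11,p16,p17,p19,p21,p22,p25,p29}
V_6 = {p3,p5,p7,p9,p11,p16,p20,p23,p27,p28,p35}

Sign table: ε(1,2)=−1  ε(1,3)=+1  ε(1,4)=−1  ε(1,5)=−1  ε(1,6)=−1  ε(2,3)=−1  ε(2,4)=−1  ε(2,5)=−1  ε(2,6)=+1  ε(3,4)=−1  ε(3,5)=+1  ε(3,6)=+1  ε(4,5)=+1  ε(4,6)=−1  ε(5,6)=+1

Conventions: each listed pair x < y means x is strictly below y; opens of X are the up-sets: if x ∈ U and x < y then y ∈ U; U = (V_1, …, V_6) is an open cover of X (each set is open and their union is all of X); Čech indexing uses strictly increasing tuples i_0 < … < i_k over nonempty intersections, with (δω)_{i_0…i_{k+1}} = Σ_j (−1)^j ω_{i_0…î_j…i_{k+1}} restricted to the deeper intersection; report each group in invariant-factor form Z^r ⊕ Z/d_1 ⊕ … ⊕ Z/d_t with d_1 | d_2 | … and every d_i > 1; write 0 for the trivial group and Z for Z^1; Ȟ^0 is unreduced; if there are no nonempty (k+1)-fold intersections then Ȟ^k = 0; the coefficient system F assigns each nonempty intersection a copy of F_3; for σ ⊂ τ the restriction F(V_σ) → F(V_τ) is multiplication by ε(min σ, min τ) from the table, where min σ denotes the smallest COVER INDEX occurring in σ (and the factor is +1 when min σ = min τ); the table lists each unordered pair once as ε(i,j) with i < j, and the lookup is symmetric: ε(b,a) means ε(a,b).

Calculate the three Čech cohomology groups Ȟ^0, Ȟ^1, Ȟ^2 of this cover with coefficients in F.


nerve simplices:
  V12={p8,p15,p28} V13={p12,p15,p33} V14={p12,p22,p32} V15={p16,p22,p29} V16={p16,p23,p28} V23={p15,p19,p34} V24={p14,p18,p21,p27} V25={p10,p19,p21} V26={p5,p27,p28} V34={p2,p12,p20} V35={p11,p17,p19} V36={p9,p11,p20} V45={p4,p21,p22} V46={p3,p20,p27} V56={p7,p11,p16}
  V123={p15} V126={p28} V134={p12} V145={p22} V156={p16} V235={p19} V245={p21} V246={p27} V346={p20} V356={p11}
C dims 6,15,10; δ0: rk_F3 6; δ1: rk_F3 9
degree 0: 6−6−0 = 0 → Ȟ^0 ≅ 0
degree 1: 15−9−6 = 0 → Ȟ^1 ≅ 0
degree 2: 10−0−9 = 1 → Ȟ^2 ≅ Z/3

Ȟ^0 ≅ 0; Ȟ^1 ≅ 0; Ȟ^2 ≅ Z/3


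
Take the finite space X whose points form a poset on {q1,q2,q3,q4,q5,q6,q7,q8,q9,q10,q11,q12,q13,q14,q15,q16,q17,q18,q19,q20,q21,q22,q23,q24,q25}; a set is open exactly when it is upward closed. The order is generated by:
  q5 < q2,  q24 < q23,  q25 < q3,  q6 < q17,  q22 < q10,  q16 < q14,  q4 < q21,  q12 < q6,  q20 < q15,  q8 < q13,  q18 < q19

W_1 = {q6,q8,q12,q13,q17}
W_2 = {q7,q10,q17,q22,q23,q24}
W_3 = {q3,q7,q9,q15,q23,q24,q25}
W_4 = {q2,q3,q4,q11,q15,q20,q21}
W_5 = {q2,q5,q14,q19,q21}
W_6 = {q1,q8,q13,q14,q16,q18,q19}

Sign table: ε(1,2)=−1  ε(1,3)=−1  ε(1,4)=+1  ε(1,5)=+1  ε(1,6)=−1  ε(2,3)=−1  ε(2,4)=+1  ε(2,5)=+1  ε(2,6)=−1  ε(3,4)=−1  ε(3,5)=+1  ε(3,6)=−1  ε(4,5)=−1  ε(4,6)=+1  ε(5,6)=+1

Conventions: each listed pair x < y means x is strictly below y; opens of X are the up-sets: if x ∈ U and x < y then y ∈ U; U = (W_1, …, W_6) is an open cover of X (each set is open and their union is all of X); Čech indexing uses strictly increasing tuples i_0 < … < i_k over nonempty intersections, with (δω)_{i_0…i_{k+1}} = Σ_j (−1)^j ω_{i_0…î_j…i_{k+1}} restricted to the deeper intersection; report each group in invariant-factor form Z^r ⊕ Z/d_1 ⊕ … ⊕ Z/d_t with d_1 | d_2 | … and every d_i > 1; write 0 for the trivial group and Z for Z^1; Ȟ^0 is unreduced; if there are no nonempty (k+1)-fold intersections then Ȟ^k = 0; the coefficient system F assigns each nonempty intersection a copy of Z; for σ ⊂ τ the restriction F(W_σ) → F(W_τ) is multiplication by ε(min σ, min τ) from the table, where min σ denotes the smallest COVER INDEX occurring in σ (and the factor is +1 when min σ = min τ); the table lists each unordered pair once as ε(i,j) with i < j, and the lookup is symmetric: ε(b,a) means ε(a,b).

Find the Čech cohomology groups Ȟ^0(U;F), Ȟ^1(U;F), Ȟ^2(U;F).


nonempty overlaps:
  W12={q17} W16={q8,q13} W23={q7,q23,q24} W34={q3,q15} W45={q2,q21} W56={q14,q19}
C dims 6,6; δ0: rk 6, SNF 1^5·2
degree 0: 6−6−0 = 0 → Ȟ^0 ≅ 0
degree 1: 6−0−6 = 0 plus torsion [2] → Ȟ^1 ≅ Z/2
degree 2: 0−0−0 = 0 → Ȟ^2 ≅ 0

Ȟ^0 = 0, Ȟ^1 = Z/2 and Ȟ^2 = 0
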